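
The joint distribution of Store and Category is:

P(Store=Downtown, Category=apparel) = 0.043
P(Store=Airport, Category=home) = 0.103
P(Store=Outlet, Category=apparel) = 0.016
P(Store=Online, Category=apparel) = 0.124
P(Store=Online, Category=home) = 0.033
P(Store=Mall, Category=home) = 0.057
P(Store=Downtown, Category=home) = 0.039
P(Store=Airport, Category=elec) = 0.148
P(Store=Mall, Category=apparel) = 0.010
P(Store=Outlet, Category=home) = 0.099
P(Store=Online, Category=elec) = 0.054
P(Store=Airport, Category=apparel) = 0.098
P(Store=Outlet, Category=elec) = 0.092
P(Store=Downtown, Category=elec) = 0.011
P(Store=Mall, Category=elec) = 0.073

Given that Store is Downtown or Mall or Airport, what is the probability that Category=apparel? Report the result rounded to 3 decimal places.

0.259

P(Store=Downtown) = 0.043 + 0.011 + 0.039 = 0.093.
P(Store=Mall) = 0.010 + 0.073 + 0.057 = 0.140.
P(Store=Airport) = 0.098 + 0.148 + 0.103 = 0.349.
P(Store ∈ {Downtown, Mall, Airport}) = 0.093 + 0.140 + 0.349 = 0.582; P(Category=apparel, Store ∈ {Downtown, Mall, Airport}) = 0.043 + 0.010 + 0.098 = 0.151.
P(Category=apparel | Store ∈ {Downtown, Mall, Airport}) = 0.151/0.582 = 0.259.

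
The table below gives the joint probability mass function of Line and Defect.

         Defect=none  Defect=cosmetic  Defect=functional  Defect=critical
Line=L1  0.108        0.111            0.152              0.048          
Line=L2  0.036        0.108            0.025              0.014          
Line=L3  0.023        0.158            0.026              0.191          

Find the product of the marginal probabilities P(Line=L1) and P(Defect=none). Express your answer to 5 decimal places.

P(Line=L1) = 0.108 + 0.111 + 0.152 + 0.048 = 0.419.
P(Defect=none) = 0.108 + 0.036 + 0.023 = 0.167.
Product: 0.419 × 0.167 = 0.06997.

0.06997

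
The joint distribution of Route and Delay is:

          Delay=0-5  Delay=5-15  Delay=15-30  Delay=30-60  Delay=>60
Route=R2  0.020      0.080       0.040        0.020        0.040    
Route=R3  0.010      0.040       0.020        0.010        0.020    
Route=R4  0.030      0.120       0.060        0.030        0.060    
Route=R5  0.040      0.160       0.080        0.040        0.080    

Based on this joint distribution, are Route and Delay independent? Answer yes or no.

Every cell satisfies P(Route,Delay) = P(Route)·P(Delay). For instance P(Route=R4) = 0.300, P(Delay=5-15) = 0.400, and 0.300×0.400 = 0.120 matches the joint entry. So Route and Delay are independent.

yes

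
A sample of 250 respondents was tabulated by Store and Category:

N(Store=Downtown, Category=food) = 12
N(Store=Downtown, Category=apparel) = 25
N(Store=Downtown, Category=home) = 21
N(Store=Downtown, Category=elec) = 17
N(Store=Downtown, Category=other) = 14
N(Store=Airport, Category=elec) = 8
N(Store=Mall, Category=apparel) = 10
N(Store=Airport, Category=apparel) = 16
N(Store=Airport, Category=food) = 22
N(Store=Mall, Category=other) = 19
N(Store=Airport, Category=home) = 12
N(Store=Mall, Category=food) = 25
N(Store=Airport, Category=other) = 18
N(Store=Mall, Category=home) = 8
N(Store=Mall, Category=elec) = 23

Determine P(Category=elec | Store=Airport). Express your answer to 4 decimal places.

0.1053

Total with Store=Airport: 22 + 16 + 8 + 12 + 18 = 76.
P(Category=elec | Store=Airport) = 8/76 = 0.1053.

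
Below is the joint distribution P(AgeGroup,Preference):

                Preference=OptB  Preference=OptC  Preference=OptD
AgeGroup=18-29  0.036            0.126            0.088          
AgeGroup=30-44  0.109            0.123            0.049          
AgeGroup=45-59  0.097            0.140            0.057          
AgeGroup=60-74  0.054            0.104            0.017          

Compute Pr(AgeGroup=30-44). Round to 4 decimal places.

0.2810

P(AgeGroup=30-44) = 0.109 + 0.123 + 0.049 = 0.281.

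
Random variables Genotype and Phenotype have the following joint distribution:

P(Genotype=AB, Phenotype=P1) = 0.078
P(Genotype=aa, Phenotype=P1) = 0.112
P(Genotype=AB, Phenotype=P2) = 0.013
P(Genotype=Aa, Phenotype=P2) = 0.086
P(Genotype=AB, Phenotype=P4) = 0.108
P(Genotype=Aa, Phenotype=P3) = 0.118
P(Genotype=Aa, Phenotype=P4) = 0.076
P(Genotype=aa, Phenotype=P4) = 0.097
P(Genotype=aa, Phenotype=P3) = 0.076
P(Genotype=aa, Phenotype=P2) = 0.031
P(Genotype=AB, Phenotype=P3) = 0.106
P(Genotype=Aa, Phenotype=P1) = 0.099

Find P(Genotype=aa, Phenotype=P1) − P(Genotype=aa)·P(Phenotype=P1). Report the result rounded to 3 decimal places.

0.021

P(Genotype=aa) = 0.112 + 0.031 + 0.076 + 0.097 = 0.316.
P(Phenotype=P1) = 0.099 + 0.112 + 0.078 = 0.289.
P(Genotype=aa, Phenotype=P1) − P(Genotype=aa)P(Phenotype=P1) = 0.112 − 0.316×0.289 = 0.021.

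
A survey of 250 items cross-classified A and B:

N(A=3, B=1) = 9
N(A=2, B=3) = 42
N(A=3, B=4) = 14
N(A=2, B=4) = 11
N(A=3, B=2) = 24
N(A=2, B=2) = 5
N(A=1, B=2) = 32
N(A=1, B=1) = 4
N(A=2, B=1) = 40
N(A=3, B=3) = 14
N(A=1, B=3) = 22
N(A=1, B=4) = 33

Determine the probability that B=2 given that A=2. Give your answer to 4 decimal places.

0.0510

Total with A=2: 40 + 5 + 42 + 11 = 98.
P(B=2 | A=2) = 5/98 = 0.0510.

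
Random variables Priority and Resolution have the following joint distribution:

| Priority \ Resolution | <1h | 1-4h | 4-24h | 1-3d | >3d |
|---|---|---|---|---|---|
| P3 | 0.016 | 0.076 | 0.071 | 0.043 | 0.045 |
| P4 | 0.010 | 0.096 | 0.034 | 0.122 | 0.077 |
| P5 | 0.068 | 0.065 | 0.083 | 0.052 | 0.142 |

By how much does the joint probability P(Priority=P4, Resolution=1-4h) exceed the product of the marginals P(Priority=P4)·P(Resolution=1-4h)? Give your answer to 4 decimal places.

0.0157

P(Priority=P4) = 0.010 + 0.096 + 0.034 + 0.122 + 0.077 = 0.339.
P(Resolution=1-4h) = 0.076 + 0.096 + 0.065 = 0.237.
P(Priority=P4, Resolution=1-4h) − P(Priority=P4)P(Resolution=1-4h) = 0.096 − 0.339×0.237 = 0.0157.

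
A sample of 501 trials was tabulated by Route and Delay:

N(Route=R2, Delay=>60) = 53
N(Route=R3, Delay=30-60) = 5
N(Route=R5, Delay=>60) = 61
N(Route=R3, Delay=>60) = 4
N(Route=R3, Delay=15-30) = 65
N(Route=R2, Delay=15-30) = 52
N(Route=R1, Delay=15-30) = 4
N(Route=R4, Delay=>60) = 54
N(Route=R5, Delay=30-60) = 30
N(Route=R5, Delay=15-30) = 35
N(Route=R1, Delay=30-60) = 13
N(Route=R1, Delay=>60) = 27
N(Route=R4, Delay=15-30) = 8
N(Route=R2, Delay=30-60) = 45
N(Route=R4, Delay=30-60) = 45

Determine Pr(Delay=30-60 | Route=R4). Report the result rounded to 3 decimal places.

0.421

Total with Route=R4: 8 + 45 + 54 = 107.
P(Delay=30-60 | Route=R4) = 45/107 = 0.421.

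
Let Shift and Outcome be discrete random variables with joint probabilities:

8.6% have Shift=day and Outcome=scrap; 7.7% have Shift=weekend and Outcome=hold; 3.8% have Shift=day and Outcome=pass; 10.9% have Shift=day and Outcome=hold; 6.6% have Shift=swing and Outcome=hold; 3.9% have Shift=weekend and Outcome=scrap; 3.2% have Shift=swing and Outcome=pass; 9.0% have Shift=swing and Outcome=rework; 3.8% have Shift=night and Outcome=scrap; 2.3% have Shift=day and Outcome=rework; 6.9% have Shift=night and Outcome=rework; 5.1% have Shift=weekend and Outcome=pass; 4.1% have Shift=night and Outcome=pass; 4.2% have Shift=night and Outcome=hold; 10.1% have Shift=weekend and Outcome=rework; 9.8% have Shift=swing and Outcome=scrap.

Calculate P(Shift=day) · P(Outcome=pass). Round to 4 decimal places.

P(Shift=day) = 0.038 + 0.023 + 0.086 + 0.109 = 0.256.
P(Outcome=pass) = 0.038 + 0.032 + 0.041 + 0.051 = 0.162.
Product: 0.256 × 0.162 = 0.0415.

0.0415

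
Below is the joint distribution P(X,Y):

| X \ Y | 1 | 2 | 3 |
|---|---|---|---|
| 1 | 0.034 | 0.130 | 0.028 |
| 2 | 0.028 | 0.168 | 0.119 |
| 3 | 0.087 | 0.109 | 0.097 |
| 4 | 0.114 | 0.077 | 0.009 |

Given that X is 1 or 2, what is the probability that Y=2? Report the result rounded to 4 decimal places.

P(X=1) = 0.034 + 0.130 + 0.028 = 0.192.
P(X=2) = 0.028 + 0.168 + 0.119 = 0.315.
P(X ∈ {1, 2}) = 0.192 + 0.315 = 0.507; P(Y=2, X ∈ {1, 2}) = 0.130 + 0.168 = 0.298.
P(Y=2 | X ∈ {1, 2}) = 0.298/0.507 = 0.5878.

0.5878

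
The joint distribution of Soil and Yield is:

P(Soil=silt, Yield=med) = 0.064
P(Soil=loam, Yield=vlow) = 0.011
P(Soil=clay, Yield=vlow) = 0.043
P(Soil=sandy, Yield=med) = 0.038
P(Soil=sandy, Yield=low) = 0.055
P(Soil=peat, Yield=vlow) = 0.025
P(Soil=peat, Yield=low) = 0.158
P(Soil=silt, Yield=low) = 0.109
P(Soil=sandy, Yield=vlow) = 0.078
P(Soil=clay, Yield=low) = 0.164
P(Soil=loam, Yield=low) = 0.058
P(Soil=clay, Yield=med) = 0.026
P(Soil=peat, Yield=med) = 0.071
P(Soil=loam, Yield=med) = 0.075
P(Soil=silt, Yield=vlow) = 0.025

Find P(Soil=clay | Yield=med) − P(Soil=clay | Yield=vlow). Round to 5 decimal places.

-0.14137

P(Yield=med) = 0.038 + 0.075 + 0.026 + 0.064 + 0.071 = 0.274; P(Soil=clay | Yield=med) = 0.026/0.274 = 0.094891.
P(Yield=vlow) = 0.078 + 0.011 + 0.043 + 0.025 + 0.025 = 0.182; P(Soil=clay | Yield=vlow) = 0.043/0.182 = 0.236264.
Difference = -0.14137.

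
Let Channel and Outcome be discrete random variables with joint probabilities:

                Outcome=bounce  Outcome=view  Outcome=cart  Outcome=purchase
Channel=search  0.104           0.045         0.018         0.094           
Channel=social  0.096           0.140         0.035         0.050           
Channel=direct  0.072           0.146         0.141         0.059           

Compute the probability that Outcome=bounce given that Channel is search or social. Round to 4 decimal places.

P(Channel=search) = 0.104 + 0.045 + 0.018 + 0.094 = 0.261.
P(Channel=social) = 0.096 + 0.140 + 0.035 + 0.050 = 0.321.
P(Channel ∈ {search, social}) = 0.261 + 0.321 = 0.582; P(Outcome=bounce, Channel ∈ {search, social}) = 0.104 + 0.096 = 0.200.
P(Outcome=bounce | Channel ∈ {search, social}) = 0.200/0.582 = 0.3436.

0.3436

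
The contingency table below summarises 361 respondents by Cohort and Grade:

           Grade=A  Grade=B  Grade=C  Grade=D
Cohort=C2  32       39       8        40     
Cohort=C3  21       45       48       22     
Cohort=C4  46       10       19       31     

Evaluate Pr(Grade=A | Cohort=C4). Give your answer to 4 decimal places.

0.4340

Total with Cohort=C4: 46 + 10 + 19 + 31 = 106.
P(Grade=A | Cohort=C4) = 46/106 = 0.4340.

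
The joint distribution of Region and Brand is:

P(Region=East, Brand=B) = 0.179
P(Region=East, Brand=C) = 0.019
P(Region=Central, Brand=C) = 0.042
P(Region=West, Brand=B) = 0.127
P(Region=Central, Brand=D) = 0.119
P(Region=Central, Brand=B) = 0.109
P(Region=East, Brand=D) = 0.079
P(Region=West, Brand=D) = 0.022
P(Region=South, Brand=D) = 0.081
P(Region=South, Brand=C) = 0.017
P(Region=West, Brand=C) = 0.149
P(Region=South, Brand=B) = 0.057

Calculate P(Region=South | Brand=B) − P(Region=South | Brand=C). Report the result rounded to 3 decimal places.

P(Brand=B) = 0.057 + 0.179 + 0.127 + 0.109 = 0.472; P(Region=South | Brand=B) = 0.057/0.472 = 0.1208.
P(Brand=C) = 0.017 + 0.019 + 0.149 + 0.042 = 0.227; P(Region=South | Brand=C) = 0.017/0.227 = 0.0749.
Difference = 0.046.

0.046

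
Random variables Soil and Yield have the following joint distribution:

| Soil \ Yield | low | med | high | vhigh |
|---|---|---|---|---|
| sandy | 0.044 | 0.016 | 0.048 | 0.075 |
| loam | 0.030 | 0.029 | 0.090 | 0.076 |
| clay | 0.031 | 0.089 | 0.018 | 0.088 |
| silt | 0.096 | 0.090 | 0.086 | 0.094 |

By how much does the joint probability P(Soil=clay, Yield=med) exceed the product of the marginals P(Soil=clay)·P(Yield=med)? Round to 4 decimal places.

P(Soil=clay) = 0.031 + 0.089 + 0.018 + 0.088 = 0.226.
P(Yield=med) = 0.016 + 0.029 + 0.089 + 0.090 = 0.224.
P(Soil=clay, Yield=med) − P(Soil=clay)P(Yield=med) = 0.089 − 0.226×0.224 = 0.0384.

0.0384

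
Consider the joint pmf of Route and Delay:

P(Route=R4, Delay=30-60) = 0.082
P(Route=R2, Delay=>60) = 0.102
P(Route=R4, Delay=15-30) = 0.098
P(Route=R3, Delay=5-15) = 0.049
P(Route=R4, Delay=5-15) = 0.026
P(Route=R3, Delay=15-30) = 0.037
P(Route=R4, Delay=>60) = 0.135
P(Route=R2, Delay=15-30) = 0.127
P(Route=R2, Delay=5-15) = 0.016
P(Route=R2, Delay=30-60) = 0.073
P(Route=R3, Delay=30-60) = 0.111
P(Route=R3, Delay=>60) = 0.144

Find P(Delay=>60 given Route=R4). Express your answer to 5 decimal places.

0.39589

P(Route=R4) = 0.026 + 0.098 + 0.082 + 0.135 = 0.341.
P(Delay=>60 | Route=R4) = 0.135/0.341 = 0.39589.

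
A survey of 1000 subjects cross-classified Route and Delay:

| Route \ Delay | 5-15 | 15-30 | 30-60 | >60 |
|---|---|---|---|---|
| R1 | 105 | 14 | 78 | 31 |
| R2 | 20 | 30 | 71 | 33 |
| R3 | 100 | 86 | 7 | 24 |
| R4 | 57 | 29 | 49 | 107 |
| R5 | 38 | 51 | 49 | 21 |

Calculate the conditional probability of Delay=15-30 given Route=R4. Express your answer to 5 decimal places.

0.11983

Total with Route=R4: 57 + 29 + 49 + 107 = 242.
P(Delay=15-30 | Route=R4) = 29/242 = 0.11983.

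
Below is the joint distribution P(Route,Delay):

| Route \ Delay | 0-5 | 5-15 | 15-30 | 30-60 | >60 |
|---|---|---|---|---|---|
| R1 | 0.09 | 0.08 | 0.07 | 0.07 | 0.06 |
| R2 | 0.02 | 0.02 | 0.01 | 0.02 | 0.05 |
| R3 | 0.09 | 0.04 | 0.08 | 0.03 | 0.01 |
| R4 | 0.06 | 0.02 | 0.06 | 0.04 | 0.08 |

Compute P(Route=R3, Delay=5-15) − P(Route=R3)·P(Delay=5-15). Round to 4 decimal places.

0.0000

P(Route=R3) = 0.09 + 0.04 + 0.08 + 0.03 + 0.01 = 0.25.
P(Delay=5-15) = 0.08 + 0.02 + 0.04 + 0.02 = 0.16.
P(Route=R3, Delay=5-15) − P(Route=R3)P(Delay=5-15) = 0.04 − 0.25×0.16 = 0.0000.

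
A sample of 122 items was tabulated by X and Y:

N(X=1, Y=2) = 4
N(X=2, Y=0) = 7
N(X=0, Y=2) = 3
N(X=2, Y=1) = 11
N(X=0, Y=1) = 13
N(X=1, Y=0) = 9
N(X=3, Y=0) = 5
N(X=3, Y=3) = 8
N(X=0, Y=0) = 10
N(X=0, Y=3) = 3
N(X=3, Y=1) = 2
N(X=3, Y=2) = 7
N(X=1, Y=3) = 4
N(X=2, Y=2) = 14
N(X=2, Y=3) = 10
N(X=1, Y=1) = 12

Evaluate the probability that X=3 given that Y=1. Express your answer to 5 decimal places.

0.05263

Total with Y=1: 13 + 12 + 11 + 2 = 38.
P(X=3 | Y=1) = 2/38 = 0.05263.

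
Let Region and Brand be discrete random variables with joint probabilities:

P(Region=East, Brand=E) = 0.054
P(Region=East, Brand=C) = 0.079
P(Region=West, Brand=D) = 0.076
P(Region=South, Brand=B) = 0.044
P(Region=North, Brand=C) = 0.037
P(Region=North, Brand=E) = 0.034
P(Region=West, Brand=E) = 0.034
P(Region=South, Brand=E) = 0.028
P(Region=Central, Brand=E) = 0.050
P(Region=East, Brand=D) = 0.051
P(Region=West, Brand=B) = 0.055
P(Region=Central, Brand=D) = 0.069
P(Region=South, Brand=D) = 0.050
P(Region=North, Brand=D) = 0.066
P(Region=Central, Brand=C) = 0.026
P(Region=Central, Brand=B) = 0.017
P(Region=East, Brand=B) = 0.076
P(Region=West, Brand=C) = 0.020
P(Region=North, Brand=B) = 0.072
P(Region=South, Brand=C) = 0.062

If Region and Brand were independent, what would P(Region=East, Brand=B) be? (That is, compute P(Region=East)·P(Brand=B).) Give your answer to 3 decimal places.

P(Region=East) = 0.076 + 0.079 + 0.051 + 0.054 = 0.260.
P(Brand=B) = 0.072 + 0.044 + 0.076 + 0.055 + 0.017 = 0.264.
Product: 0.260 × 0.264 = 0.069.

0.069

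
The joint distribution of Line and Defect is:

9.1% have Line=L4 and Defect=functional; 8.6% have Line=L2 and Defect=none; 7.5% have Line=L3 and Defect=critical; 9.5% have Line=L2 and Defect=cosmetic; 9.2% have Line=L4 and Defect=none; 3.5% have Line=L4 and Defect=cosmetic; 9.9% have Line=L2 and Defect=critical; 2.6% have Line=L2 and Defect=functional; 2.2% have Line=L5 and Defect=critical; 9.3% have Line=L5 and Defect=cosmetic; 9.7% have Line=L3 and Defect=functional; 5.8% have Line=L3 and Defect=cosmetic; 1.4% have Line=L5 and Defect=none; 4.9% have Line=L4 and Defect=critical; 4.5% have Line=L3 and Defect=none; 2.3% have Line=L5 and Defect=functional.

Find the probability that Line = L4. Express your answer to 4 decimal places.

P(Line=L4) = 0.092 + 0.035 + 0.091 + 0.049 = 0.267.

0.2670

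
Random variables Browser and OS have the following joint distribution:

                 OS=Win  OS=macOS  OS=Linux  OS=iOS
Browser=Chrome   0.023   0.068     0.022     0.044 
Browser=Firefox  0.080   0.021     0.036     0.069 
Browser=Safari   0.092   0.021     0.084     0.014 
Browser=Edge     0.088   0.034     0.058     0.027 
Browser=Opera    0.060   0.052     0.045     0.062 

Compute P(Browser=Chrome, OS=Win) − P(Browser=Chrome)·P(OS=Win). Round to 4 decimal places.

-0.0309

P(Browser=Chrome) = 0.023 + 0.068 + 0.022 + 0.044 = 0.157.
P(OS=Win) = 0.023 + 0.080 + 0.092 + 0.088 + 0.060 = 0.343.
P(Browser=Chrome, OS=Win) − P(Browser=Chrome)P(OS=Win) = 0.023 − 0.157×0.343 = -0.0309.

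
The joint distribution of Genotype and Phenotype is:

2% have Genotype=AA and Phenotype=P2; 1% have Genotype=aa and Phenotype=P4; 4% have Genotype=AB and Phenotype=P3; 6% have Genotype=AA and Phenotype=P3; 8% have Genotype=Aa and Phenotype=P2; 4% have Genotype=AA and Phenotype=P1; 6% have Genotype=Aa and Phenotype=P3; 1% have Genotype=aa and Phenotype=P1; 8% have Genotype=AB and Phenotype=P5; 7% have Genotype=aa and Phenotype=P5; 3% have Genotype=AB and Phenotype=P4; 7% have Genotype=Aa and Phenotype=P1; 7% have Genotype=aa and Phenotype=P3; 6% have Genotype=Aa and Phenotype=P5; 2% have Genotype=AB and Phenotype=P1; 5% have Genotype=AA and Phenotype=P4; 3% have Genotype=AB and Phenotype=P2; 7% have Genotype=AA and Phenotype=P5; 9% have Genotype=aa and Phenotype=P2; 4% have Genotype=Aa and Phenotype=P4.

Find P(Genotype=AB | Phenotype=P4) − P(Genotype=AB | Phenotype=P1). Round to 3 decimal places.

0.088

P(Phenotype=P4) = 0.05 + 0.04 + 0.01 + 0.03 = 0.13; P(Genotype=AB | Phenotype=P4) = 0.03/0.13 = 0.2308.
P(Phenotype=P1) = 0.04 + 0.07 + 0.01 + 0.02 = 0.14; P(Genotype=AB | Phenotype=P1) = 0.02/0.14 = 0.1429.
Difference = 0.088.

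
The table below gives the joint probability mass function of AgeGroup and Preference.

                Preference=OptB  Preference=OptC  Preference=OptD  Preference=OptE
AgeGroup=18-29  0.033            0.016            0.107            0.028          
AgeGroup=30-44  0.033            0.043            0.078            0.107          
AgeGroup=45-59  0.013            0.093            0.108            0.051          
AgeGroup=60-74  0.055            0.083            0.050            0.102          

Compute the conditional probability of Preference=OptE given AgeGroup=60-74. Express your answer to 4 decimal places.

0.3517

P(AgeGroup=60-74) = 0.055 + 0.083 + 0.050 + 0.102 = 0.290.
P(Preference=OptE | AgeGroup=60-74) = 0.102/0.290 = 0.3517.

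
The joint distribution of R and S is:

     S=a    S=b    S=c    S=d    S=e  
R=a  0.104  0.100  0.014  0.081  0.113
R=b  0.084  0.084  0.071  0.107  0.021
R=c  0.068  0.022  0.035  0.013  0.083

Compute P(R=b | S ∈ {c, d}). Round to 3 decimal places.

P(S=c) = 0.014 + 0.071 + 0.035 = 0.120.
P(S=d) = 0.081 + 0.107 + 0.013 = 0.201.
P(S ∈ {c, d}) = 0.120 + 0.201 = 0.321; P(R=b, S ∈ {c, d}) = 0.071 + 0.107 = 0.178.
P(R=b | S ∈ {c, d}) = 0.178/0.321 = 0.555.

0.555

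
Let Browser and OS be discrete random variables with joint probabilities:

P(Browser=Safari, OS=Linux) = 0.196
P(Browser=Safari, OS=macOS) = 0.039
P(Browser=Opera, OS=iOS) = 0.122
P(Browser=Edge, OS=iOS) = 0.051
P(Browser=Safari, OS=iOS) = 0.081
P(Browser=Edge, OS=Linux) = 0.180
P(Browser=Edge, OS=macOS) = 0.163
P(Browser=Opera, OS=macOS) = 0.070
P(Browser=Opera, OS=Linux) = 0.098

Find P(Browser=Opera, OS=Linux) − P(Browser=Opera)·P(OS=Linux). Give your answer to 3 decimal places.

-0.039

P(Browser=Opera) = 0.070 + 0.098 + 0.122 = 0.290.
P(OS=Linux) = 0.196 + 0.180 + 0.098 = 0.474.
P(Browser=Opera, OS=Linux) − P(Browser=Opera)P(OS=Linux) = 0.098 − 0.290×0.474 = -0.039.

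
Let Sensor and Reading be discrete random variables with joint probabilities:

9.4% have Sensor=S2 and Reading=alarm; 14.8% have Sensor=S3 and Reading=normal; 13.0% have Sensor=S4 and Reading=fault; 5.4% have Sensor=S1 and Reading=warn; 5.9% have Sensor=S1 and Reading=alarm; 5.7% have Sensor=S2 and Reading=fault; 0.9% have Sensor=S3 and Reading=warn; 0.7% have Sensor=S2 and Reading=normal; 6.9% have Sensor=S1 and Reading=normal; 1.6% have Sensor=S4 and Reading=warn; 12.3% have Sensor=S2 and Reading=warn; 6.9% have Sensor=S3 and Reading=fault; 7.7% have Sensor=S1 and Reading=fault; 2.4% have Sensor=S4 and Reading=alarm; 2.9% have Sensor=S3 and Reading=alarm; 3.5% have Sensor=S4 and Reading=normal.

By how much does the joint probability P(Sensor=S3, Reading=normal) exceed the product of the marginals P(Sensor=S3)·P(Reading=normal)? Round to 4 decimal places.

0.0820

P(Sensor=S3) = 0.148 + 0.009 + 0.029 + 0.069 = 0.255.
P(Reading=normal) = 0.069 + 0.007 + 0.148 + 0.035 = 0.259.
P(Sensor=S3, Reading=normal) − P(Sensor=S3)P(Reading=normal) = 0.148 − 0.255×0.259 = 0.0820.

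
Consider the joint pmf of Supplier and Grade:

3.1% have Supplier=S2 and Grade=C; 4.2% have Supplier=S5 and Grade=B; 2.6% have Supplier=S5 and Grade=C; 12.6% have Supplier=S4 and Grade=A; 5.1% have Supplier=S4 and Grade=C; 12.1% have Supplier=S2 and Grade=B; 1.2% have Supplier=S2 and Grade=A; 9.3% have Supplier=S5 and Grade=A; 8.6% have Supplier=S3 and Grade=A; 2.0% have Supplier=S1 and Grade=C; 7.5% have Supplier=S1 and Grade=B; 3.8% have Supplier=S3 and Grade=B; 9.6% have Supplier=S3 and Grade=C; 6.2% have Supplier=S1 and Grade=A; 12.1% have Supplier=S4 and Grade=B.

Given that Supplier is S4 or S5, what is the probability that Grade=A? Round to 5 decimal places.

0.47712

P(Supplier=S4) = 0.126 + 0.121 + 0.051 = 0.298.
P(Supplier=S5) = 0.093 + 0.042 + 0.026 = 0.161.
P(Supplier ∈ {S4, S5}) = 0.298 + 0.161 = 0.459; P(Grade=A, Supplier ∈ {S4, S5}) = 0.126 + 0.093 = 0.219.
P(Grade=A | Supplier ∈ {S4, S5}) = 0.219/0.459 = 0.47712.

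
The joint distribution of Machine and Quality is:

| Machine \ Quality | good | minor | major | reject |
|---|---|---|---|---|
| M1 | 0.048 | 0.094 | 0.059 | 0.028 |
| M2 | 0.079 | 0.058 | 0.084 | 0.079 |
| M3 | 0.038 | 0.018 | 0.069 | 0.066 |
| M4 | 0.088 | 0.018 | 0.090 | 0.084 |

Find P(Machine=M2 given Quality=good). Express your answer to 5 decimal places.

0.31225

P(Quality=good) = 0.048 + 0.079 + 0.038 + 0.088 = 0.253.
P(Machine=M2 | Quality=good) = 0.079/0.253 = 0.31225.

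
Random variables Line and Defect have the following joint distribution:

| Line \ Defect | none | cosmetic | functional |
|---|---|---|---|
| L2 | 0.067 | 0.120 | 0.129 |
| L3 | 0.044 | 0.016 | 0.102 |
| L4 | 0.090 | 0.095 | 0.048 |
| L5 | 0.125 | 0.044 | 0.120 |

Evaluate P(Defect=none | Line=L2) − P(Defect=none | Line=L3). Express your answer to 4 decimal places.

P(Line=L2) = 0.067 + 0.120 + 0.129 = 0.316; P(Defect=none | Line=L2) = 0.067/0.316 = 0.21203.
P(Line=L3) = 0.044 + 0.016 + 0.102 = 0.162; P(Defect=none | Line=L3) = 0.044/0.162 = 0.27160.
Difference = -0.0596.

-0.0596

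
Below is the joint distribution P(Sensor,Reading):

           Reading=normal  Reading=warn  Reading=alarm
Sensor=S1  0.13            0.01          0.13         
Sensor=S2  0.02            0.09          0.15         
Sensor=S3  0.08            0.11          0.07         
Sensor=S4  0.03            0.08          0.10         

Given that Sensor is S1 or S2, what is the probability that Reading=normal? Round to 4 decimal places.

P(Sensor=S1) = 0.13 + 0.01 + 0.13 = 0.27.
P(Sensor=S2) = 0.02 + 0.09 + 0.15 = 0.26.
P(Sensor ∈ {S1, S2}) = 0.27 + 0.26 = 0.53; P(Reading=normal, Sensor ∈ {S1, S2}) = 0.13 + 0.02 = 0.15.
P(Reading=normal | Sensor ∈ {S1, S2}) = 0.15/0.53 = 0.2830.

0.2830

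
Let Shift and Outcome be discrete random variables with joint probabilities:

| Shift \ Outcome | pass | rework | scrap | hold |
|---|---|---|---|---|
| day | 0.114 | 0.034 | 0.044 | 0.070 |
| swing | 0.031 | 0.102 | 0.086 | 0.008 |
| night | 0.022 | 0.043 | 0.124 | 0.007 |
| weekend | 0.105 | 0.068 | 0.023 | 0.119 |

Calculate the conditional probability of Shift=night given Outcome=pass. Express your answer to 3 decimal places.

P(Outcome=pass) = 0.114 + 0.031 + 0.022 + 0.105 = 0.272.
P(Shift=night | Outcome=pass) = 0.022/0.272 = 0.081.

0.081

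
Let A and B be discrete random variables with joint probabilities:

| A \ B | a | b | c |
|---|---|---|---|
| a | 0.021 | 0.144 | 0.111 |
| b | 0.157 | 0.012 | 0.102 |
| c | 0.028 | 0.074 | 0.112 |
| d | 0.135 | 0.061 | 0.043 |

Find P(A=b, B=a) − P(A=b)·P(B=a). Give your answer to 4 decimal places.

0.0646

P(A=b) = 0.157 + 0.012 + 0.102 = 0.271.
P(B=a) = 0.021 + 0.157 + 0.028 + 0.135 = 0.341.
P(A=b, B=a) − P(A=b)P(B=a) = 0.157 − 0.271×0.341 = 0.0646.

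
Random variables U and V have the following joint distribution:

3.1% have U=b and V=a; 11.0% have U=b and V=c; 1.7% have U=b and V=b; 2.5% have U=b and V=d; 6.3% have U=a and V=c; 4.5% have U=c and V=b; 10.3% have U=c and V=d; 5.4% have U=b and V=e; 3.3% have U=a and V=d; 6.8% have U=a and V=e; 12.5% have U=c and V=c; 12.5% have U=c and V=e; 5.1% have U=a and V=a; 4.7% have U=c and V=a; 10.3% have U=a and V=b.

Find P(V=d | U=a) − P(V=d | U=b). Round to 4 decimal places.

P(U=a) = 0.051 + 0.103 + 0.063 + 0.033 + 0.068 = 0.318; P(V=d | U=a) = 0.033/0.318 = 0.10377.
P(U=b) = 0.031 + 0.017 + 0.110 + 0.025 + 0.054 = 0.237; P(V=d | U=b) = 0.025/0.237 = 0.10549.
Difference = -0.0017.

-0.0017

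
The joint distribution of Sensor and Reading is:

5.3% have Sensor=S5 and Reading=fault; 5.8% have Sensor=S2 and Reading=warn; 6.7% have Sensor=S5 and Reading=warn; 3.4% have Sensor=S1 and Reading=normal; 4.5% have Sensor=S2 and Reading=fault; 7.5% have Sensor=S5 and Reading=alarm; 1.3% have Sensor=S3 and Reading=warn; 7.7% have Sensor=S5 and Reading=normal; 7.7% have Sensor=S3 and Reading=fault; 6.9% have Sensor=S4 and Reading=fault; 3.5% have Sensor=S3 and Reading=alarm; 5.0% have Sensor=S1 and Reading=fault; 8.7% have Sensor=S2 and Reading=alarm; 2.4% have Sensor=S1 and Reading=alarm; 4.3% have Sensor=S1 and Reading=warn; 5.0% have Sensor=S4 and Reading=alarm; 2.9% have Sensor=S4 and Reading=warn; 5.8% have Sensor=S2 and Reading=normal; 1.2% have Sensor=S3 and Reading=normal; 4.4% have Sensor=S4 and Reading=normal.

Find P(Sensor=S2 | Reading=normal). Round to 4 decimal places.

0.2578

P(Reading=normal) = 0.034 + 0.058 + 0.012 + 0.044 + 0.077 = 0.225.
P(Sensor=S2 | Reading=normal) = 0.058/0.225 = 0.2578.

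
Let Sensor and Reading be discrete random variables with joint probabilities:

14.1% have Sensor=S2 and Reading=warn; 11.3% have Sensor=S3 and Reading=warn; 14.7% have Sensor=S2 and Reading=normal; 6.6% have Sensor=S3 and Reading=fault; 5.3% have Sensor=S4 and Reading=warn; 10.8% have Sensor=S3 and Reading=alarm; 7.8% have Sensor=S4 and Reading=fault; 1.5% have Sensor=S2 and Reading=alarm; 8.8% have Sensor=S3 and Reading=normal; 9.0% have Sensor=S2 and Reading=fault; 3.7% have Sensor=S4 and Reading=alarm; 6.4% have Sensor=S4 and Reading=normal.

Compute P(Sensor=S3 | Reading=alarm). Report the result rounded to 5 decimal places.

P(Reading=alarm) = 0.015 + 0.108 + 0.037 = 0.160.
P(Sensor=S3 | Reading=alarm) = 0.108/0.160 = 0.67500.

0.67500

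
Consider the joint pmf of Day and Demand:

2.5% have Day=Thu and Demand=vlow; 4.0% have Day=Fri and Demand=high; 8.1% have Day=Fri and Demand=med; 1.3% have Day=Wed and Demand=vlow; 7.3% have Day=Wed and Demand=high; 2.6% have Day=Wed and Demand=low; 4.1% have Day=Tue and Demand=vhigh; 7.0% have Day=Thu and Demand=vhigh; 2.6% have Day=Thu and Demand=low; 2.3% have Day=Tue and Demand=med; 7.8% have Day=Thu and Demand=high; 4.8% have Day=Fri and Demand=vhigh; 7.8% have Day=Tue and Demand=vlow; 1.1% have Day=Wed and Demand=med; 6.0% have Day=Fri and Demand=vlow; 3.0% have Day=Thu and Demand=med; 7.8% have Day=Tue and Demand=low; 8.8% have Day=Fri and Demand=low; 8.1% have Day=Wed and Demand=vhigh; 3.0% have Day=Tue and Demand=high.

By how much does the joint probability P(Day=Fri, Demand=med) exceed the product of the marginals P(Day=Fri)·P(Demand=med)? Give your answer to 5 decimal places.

P(Day=Fri) = 0.060 + 0.088 + 0.081 + 0.040 + 0.048 = 0.317.
P(Demand=med) = 0.023 + 0.011 + 0.030 + 0.081 = 0.145.
P(Day=Fri, Demand=med) − P(Day=Fri)P(Demand=med) = 0.081 − 0.317×0.145 = 0.03504.

0.03504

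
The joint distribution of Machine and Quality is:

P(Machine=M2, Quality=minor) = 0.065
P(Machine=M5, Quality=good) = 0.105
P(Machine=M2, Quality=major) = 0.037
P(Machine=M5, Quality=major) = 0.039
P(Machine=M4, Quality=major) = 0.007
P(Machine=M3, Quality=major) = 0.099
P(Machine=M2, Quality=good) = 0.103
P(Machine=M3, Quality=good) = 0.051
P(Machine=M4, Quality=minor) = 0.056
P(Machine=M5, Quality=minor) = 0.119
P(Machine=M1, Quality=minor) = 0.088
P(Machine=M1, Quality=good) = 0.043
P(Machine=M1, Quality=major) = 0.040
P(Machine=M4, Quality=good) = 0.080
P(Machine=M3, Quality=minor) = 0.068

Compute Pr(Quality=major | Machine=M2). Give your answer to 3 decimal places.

0.180

P(Machine=M2) = 0.103 + 0.065 + 0.037 = 0.205.
P(Quality=major | Machine=M2) = 0.037/0.205 = 0.180.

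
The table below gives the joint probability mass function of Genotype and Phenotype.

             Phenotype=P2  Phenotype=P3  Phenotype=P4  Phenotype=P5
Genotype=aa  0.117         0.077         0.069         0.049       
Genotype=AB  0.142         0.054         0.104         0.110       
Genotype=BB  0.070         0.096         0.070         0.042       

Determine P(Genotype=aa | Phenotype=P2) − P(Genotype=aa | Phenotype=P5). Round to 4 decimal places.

P(Phenotype=P2) = 0.117 + 0.142 + 0.070 = 0.329; P(Genotype=aa | Phenotype=P2) = 0.117/0.329 = 0.35562.
P(Phenotype=P5) = 0.049 + 0.110 + 0.042 = 0.201; P(Genotype=aa | Phenotype=P5) = 0.049/0.201 = 0.24378.
Difference = 0.1118.

0.1118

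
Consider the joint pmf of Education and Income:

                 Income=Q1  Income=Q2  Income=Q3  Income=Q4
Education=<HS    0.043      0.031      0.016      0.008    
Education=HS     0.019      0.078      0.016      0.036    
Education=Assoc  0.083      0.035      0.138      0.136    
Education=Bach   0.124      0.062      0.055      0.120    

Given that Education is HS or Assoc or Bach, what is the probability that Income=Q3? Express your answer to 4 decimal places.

P(Education=HS) = 0.019 + 0.078 + 0.016 + 0.036 = 0.149.
P(Education=Assoc) = 0.083 + 0.035 + 0.138 + 0.136 = 0.392.
P(Education=Bach) = 0.124 + 0.062 + 0.055 + 0.120 = 0.361.
P(Education ∈ {HS, Assoc, Bach}) = 0.149 + 0.392 + 0.361 = 0.902; P(Income=Q3, Education ∈ {HS, Assoc, Bach}) = 0.016 + 0.138 + 0.055 = 0.209.
P(Income=Q3 | Education ∈ {HS, Assoc, Bach}) = 0.209/0.902 = 0.2317.

0.2317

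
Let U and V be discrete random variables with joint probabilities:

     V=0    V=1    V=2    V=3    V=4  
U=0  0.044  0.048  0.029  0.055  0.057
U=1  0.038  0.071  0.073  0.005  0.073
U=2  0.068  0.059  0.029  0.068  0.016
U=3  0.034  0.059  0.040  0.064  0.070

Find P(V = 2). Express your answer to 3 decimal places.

0.171

P(V=2) = 0.029 + 0.073 + 0.029 + 0.040 = 0.171.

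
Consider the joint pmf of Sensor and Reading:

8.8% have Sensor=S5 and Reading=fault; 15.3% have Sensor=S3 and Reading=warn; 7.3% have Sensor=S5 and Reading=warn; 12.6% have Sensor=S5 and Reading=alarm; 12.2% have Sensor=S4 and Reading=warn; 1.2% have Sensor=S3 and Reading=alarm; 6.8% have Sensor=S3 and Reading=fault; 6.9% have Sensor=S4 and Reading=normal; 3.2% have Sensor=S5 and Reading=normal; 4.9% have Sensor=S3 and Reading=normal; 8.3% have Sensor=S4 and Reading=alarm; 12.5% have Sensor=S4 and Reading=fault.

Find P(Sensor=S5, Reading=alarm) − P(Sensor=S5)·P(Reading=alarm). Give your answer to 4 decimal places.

P(Sensor=S5) = 0.032 + 0.073 + 0.126 + 0.088 = 0.319.
P(Reading=alarm) = 0.012 + 0.083 + 0.126 = 0.221.
P(Sensor=S5, Reading=alarm) − P(Sensor=S5)P(Reading=alarm) = 0.126 − 0.319×0.221 = 0.0555.

0.0555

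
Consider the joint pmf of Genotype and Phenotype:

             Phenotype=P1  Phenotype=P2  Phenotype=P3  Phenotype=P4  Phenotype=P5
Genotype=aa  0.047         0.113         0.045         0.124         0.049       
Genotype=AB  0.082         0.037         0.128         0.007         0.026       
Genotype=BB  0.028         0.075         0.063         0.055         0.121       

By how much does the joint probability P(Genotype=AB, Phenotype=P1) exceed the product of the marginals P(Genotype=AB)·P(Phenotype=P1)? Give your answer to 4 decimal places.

0.0380

P(Genotype=AB) = 0.082 + 0.037 + 0.128 + 0.007 + 0.026 = 0.280.
P(Phenotype=P1) = 0.047 + 0.082 + 0.028 = 0.157.
P(Genotype=AB, Phenotype=P1) − P(Genotype=AB)P(Phenotype=P1) = 0.082 − 0.280×0.157 = 0.0380.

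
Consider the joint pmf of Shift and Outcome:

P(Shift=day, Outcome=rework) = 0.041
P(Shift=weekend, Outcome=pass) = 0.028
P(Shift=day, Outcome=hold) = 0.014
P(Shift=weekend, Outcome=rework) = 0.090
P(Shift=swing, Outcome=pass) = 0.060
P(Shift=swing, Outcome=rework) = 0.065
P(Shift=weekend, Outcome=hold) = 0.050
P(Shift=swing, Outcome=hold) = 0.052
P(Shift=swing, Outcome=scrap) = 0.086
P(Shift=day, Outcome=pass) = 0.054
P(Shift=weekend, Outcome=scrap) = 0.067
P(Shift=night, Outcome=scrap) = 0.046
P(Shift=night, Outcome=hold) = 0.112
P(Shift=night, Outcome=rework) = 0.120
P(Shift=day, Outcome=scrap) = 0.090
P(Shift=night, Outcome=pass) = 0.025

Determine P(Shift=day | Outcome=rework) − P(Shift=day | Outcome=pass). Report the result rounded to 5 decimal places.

-0.19361

P(Outcome=rework) = 0.041 + 0.065 + 0.120 + 0.090 = 0.316; P(Shift=day | Outcome=rework) = 0.041/0.316 = 0.129747.
P(Outcome=pass) = 0.054 + 0.060 + 0.025 + 0.028 = 0.167; P(Shift=day | Outcome=pass) = 0.054/0.167 = 0.323353.
Difference = -0.19361.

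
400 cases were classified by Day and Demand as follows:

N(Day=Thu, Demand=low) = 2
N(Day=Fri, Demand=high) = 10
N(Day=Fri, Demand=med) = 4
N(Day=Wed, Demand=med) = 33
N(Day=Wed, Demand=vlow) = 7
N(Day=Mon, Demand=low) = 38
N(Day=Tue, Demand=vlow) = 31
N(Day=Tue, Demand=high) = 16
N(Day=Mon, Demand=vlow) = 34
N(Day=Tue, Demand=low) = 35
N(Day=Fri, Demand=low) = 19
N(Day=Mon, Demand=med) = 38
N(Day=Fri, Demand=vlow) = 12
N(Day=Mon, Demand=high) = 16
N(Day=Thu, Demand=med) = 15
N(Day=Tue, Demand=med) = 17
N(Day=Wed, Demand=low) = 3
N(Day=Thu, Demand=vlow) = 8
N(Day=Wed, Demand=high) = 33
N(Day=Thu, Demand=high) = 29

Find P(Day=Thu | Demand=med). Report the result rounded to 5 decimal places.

Total with Demand=med: 38 + 17 + 33 + 15 + 4 = 107.
P(Day=Thu | Demand=med) = 15/107 = 0.14019.

0.14019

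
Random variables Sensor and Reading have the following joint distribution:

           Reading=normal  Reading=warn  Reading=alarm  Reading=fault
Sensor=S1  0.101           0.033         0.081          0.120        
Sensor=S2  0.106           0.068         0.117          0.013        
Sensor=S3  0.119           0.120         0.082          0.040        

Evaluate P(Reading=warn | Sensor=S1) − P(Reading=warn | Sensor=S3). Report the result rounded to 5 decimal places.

-0.23390

P(Sensor=S1) = 0.101 + 0.033 + 0.081 + 0.120 = 0.335; P(Reading=warn | Sensor=S1) = 0.033/0.335 = 0.098507.
P(Sensor=S3) = 0.119 + 0.120 + 0.082 + 0.040 = 0.361; P(Reading=warn | Sensor=S3) = 0.120/0.361 = 0.332410.
Difference = -0.23390.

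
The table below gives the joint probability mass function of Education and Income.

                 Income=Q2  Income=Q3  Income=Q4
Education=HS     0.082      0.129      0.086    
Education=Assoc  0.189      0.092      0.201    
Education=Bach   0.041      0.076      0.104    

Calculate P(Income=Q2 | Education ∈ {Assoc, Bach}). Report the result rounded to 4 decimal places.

0.3272

P(Education=Assoc) = 0.189 + 0.092 + 0.201 = 0.482.
P(Education=Bach) = 0.041 + 0.076 + 0.104 = 0.221.
P(Education ∈ {Assoc, Bach}) = 0.482 + 0.221 = 0.703; P(Income=Q2, Education ∈ {Assoc, Bach}) = 0.189 + 0.041 = 0.230.
P(Income=Q2 | Education ∈ {Assoc, Bach}) = 0.230/0.703 = 0.3272.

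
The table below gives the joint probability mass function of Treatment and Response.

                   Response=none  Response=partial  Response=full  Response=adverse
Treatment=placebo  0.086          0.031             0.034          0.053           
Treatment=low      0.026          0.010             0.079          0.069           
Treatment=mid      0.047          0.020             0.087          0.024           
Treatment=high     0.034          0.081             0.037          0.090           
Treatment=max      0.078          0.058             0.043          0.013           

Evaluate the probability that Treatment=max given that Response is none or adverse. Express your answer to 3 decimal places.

P(Response=none) = 0.086 + 0.026 + 0.047 + 0.034 + 0.078 = 0.271.
P(Response=adverse) = 0.053 + 0.069 + 0.024 + 0.090 + 0.013 = 0.249.
P(Response ∈ {none, adverse}) = 0.271 + 0.249 = 0.520; P(Treatment=max, Response ∈ {none, adverse}) = 0.078 + 0.013 = 0.091.
P(Treatment=max | Response ∈ {none, adverse}) = 0.091/0.520 = 0.175.

0.175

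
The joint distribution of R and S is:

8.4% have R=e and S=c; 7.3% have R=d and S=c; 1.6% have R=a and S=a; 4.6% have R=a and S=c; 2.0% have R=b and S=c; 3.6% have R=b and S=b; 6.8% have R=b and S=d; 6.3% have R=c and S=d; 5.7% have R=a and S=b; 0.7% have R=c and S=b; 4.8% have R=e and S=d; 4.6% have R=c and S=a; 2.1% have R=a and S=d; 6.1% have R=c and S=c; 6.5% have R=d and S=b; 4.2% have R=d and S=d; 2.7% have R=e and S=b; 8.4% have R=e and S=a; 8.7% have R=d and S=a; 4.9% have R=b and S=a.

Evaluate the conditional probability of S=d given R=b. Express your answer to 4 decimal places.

0.3931

P(R=b) = 0.049 + 0.036 + 0.020 + 0.068 = 0.173.
P(S=d | R=b) = 0.068/0.173 = 0.3931.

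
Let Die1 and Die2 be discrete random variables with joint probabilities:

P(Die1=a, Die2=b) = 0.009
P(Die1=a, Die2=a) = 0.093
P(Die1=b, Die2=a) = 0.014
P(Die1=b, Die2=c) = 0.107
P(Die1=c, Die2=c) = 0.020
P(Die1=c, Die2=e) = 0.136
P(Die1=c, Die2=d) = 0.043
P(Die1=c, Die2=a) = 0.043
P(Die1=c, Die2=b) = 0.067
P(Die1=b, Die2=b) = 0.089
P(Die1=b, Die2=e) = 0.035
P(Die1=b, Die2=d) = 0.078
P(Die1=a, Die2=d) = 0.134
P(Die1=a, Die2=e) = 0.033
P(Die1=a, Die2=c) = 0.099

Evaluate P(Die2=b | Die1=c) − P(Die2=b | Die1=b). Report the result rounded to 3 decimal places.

P(Die1=c) = 0.043 + 0.067 + 0.020 + 0.043 + 0.136 = 0.309; P(Die2=b | Die1=c) = 0.067/0.309 = 0.2168.
P(Die1=b) = 0.014 + 0.089 + 0.107 + 0.078 + 0.035 = 0.323; P(Die2=b | Die1=b) = 0.089/0.323 = 0.2755.
Difference = -0.059.

-0.059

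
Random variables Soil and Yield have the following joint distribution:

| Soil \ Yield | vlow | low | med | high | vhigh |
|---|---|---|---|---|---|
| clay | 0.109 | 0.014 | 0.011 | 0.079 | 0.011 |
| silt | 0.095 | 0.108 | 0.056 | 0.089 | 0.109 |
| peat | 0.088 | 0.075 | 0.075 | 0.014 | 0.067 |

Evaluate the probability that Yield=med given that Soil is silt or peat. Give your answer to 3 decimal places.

0.169

P(Soil=silt) = 0.095 + 0.108 + 0.056 + 0.089 + 0.109 = 0.457.
P(Soil=peat) = 0.088 + 0.075 + 0.075 + 0.014 + 0.067 = 0.319.
P(Soil ∈ {silt, peat}) = 0.457 + 0.319 = 0.776; P(Yield=med, Soil ∈ {silt, peat}) = 0.056 + 0.075 = 0.131.
P(Yield=med | Soil ∈ {silt, peat}) = 0.131/0.776 = 0.169.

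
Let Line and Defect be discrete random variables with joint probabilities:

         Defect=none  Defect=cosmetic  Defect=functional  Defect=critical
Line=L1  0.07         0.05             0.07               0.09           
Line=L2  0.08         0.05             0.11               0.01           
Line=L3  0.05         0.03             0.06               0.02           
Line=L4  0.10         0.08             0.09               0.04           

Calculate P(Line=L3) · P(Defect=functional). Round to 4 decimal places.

P(Line=L3) = 0.05 + 0.03 + 0.06 + 0.02 = 0.16.
P(Defect=functional) = 0.07 + 0.11 + 0.06 + 0.09 = 0.33.
Product: 0.16 × 0.33 = 0.0528.

0.0528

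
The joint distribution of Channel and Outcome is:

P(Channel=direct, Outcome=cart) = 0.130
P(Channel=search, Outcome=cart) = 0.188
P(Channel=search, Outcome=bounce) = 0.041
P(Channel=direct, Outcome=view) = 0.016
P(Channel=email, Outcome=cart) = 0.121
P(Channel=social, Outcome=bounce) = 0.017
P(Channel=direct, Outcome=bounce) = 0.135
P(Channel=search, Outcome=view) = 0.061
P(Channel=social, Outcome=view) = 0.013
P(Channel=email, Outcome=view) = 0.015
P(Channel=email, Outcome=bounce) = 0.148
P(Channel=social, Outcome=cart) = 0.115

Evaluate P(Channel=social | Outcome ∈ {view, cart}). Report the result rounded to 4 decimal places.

P(Outcome=view) = 0.015 + 0.061 + 0.013 + 0.016 = 0.105.
P(Outcome=cart) = 0.121 + 0.188 + 0.115 + 0.130 = 0.554.
P(Outcome ∈ {view, cart}) = 0.105 + 0.554 = 0.659; P(Channel=social, Outcome ∈ {view, cart}) = 0.013 + 0.115 = 0.128.
P(Channel=social | Outcome ∈ {view, cart}) = 0.128/0.659 = 0.1942.

0.1942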